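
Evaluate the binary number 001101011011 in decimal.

Sum of powers of 2 for each 1-bit:
2^0 + 2^1 + 2^3 + 2^4 + 2^6 + 2^8 + 2^9
= 1 + 2 + 8 + 16 + 64 + 256 + 512
= 859



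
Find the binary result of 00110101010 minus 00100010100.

Method 1 - Direct subtraction (column by column from the right: bit − bit − borrow-in; if negative, add 2 and borrow 1 from the next column):
borrow: 00000101000
        00110101010
-       00100010100
-------------------
        00010010110

Method 2 - Add two's complement:
Two's complement of 00100010100: invert → 11011101011, add 1 → 11011101100
  00110101010
+ 11011101100
-------------
 100010010110  (end carry out of the top bit = 1)
Discarding the end carry: 00010010110
Decimal check:
  00110101010 = 256 + 128 + 32 + 8 + 2 = 426
  00100010100 = 256 + 16 + 4 = 276
  426 - 276 = 150, and 00010010110 = 128 + 16 + 4 + 2 = 150 ✓



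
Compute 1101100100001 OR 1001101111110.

OR: 1 when either bit is 1
  1101100100001
| 1001101111110
---------------
  1101101111111
Decimal: 6945 | 4990 = 7039



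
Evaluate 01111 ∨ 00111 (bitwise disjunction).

OR: 1 when either bit is 1
  01111
| 00111
-------
  01111
Decimal: 15 | 7 = 15



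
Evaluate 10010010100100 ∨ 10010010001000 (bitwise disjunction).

OR: 1 when either bit is 1
  10010010100100
| 10010010001000
----------------
  10010010101100
Decimal: 9380 | 9352 = 9388



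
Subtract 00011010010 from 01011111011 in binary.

Method 1 - Direct subtraction (column by column from the right: bit − bit − borrow-in; if negative, add 2 and borrow 1 from the next column):
borrow: 00000000000
        01011111011
-       00011010010
-------------------
        01000101001

Method 2 - Add two's complement:
Two's complement of 00011010010: invert → 11100101101, add 1 → 11100101110
  01011111011
+ 11100101110
-------------
 101000101001  (end carry out of the top bit = 1)
Discarding the end carry: 01000101001
Decimal check:
  01011111011 = 512 + 128 + 64 + 32 + 16 + 8 + 2 + 1 = 763
  00011010010 = 128 + 64 + 16 + 2 = 210
  763 - 210 = 553, and 01000101001 = 512 + 32 + 8 + 1 = 553 ✓



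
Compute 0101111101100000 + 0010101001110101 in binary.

Add column by column from the right: bit + bit + carry-in; write the sum mod 2, carry 1 when the sum is 2 or 3.
carry:  1111110011000000
        0101111101100000
+       0010101001110101
------------------------
       01000100111010101
(the carry out of the leftmost column, 0, becomes the leading bit)
Decimal check:
  0101111101100000 = 16384 + 4096 + 2048 + 1024 + 512 + 256 + 64 + 32 = 24416
  0010101001110101 = 8192 + 2048 + 512 + 64 + 32 + 16 + 4 + 1 = 10869
  24416 + 10869 = 35285, and 01000100111010101 = 32768 + 2048 + 256 + 128 + 64 + 16 + 4 + 1 = 35285 ✓



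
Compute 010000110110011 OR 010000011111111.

OR: 1 when either bit is 1
  010000110110011
| 010000011111111
-----------------
  010000111111111
Decimal: 8627 | 8447 = 8703



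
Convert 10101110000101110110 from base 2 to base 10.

Sum of powers of 2 for each 1-bit:
2^1 + 2^2 + 2^4 + 2^5 + 2^6 + 2^8 + 2^13 + 2^14 + 2^15 + 2^17 + 2^19
= 2 + 4 + 16 + 32 + 64 + 256 + 8192 + 16384 + 32768 + 131072 + 524288
= 713078



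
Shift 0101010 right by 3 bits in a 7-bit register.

Original: 0101010 (decimal 42)
Shift right by 3 positions
Drop the 3 low bits; fill with zeros on the left
Result: 0000101 (decimal 5)
Equivalent: 42 >> 3 = 42 ÷ 2^3 = 5



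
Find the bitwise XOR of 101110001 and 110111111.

XOR: 1 when bits differ
  101110001
^ 110111111
-----------
  011001110
Decimal: 369 ^ 447 = 206



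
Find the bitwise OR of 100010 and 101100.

OR: 1 when either bit is 1
  100010
| 101100
--------
  101110
Decimal: 34 | 44 = 46



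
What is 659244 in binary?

Using repeated division by 2:
659244 ÷ 2 = 329622 remainder 0
329622 ÷ 2 = 164811 remainder 0
164811 ÷ 2 = 82405 remainder 1
82405 ÷ 2 = 41202 remainder 1
41202 ÷ 2 = 20601 remainder 0
20601 ÷ 2 = 10300 remainder 1
10300 ÷ 2 = 5150 remainder 0
5150 ÷ 2 = 2575 remainder 0
2575 ÷ 2 = 1287 remainder 1
1287 ÷ 2 = 643 remainder 1
643 ÷ 2 = 321 remainder 1
321 ÷ 2 = 160 remainder 1
160 ÷ 2 = 80 remainder 0
80 ÷ 2 = 40 remainder 0
40 ÷ 2 = 20 remainder 0
20 ÷ 2 = 10 remainder 0
10 ÷ 2 = 5 remainder 0
5 ÷ 2 = 2 remainder 1
2 ÷ 2 = 1 remainder 0
1 ÷ 2 = 0 remainder 1
Reading remainders bottom to top: 10100000111100101100



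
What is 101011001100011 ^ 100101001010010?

XOR: 1 when bits differ
  101011001100011
^ 100101001010010
-----------------
  001110000110001
Decimal: 22115 ^ 19026 = 7217



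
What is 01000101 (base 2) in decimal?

Sum of powers of 2 for each 1-bit:
2^0 + 2^2 + 2^6
= 1 + 4 + 64
= 69



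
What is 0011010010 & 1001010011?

AND: 1 only when both bits are 1
  0011010010
& 1001010011
------------
  0001010010
Decimal: 210 & 595 = 82



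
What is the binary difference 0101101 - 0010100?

Method 1 - Direct subtraction (column by column from the right: bit − bit − borrow-in; if negative, add 2 and borrow 1 from the next column):
borrow: 0100000
        0101101
-       0010100
---------------
        0011001

Method 2 - Add two's complement:
Two's complement of 0010100: invert → 1101011, add 1 → 1101100
  0101101
+ 1101100
---------
 10011001  (end carry out of the top bit = 1)
Discarding the end carry: 0011001
Decimal check:
  0101101 = 32 + 8 + 4 + 1 = 45
  0010100 = 16 + 4 = 20
  45 - 20 = 25, and 0011001 = 16 + 8 + 1 = 25 ✓



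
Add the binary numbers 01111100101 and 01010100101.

Add column by column from the right: bit + bit + carry-in; write the sum mod 2, carry 1 when the sum is 2 or 3.
carry:  11111001010
        01111100101
+       01010100101
-------------------
       011010001010
(the carry out of the leftmost column, 0, becomes the leading bit)
Decimal check:
  01111100101 = 512 + 256 + 128 + 64 + 32 + 4 + 1 = 997
  01010100101 = 512 + 128 + 32 + 4 + 1 = 677
  997 + 677 = 1674, and 011010001010 = 1024 + 512 + 128 + 8 + 2 = 1674 ✓



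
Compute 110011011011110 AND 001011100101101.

AND: 1 only when both bits are 1
  110011011011110
& 001011100101101
-----------------
  000011000001100
Decimal: 26334 & 5933 = 1548



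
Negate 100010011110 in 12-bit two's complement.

Original (sign bit 1, negative): 100010011110
Step 1 - Invert all bits: 011101100001
Step 2 - Add 1: 011101100010
Verification: 100010011110 + 011101100010 = 1000000000000; discarding the end carry (carry out of the top bit) leaves the 12-bit value 000000000000, as required for x + (-x)



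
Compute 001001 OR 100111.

OR: 1 when either bit is 1
  001001
| 100111
--------
  101111
Decimal: 9 | 39 = 47



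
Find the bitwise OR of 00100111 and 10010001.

OR: 1 when either bit is 1
  00100111
| 10010001
----------
  10110111
Decimal: 39 | 145 = 183



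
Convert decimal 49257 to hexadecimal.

Using repeated division by 16 (digits 10–15 are A–F):
49257 ÷ 16 = 3078 remainder 9
3078 ÷ 16 = 192 remainder 6
192 ÷ 16 = 12 remainder 0
12 ÷ 16 = 0 remainder 12 (C)
Reading remainders bottom to top: C069



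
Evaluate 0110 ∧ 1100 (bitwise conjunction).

AND: 1 only when both bits are 1
  0110
& 1100
------
  0100
Decimal: 6 & 12 = 4



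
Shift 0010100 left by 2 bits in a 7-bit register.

Original: 0010100 (decimal 20)
Shift left by 2 positions
Append 2 zeros on the right
Result: 1010000 (decimal 80)
Equivalent: 20 << 2 = 20 × 2^2 = 80



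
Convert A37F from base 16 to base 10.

Expand by place value (powers of 16):
Digit values: A = 10, F = 15
A37F = 10 × 16^3 + 3 × 16^2 + 7 × 16^1 + 15 × 16^0
= 10 × 4096 + 3 × 256 + 7 × 16 + 15 × 1
= 40960 + 768 + 112 + 15
= 41855



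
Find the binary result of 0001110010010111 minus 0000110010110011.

Method 1 - Direct subtraction (column by column from the right: bit − bit − borrow-in; if negative, add 2 and borrow 1 from the next column):
borrow: 0001111111000000
        0001110010010111
-       0000110010110011
------------------------
        0000111111100100

Method 2 - Add two's complement:
Two's complement of 0000110010110011: invert → 1111001101001100, add 1 → 1111001101001101
  0001110010010111
+ 1111001101001101
------------------
 10000111111100100  (end carry out of the top bit = 1)
Discarding the end carry: 0000111111100100
Decimal check:
  0001110010010111 = 4096 + 2048 + 1024 + 128 + 16 + 4 + 2 + 1 = 7319
  0000110010110011 = 2048 + 1024 + 128 + 32 + 16 + 2 + 1 = 3251
  7319 - 3251 = 4068, and 0000111111100100 = 2048 + 1024 + 512 + 256 + 128 + 64 + 32 + 4 = 4068 ✓



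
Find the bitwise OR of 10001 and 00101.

OR: 1 when either bit is 1
  10001
| 00101
-------
  10101
Decimal: 17 | 5 = 21



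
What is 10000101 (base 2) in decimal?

Sum of powers of 2 for each 1-bit:
2^0 + 2^2 + 2^7
= 1 + 4 + 128
= 133



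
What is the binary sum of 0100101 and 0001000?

Add column by column from the right: bit + bit + carry-in; write the sum mod 2, carry 1 when the sum is 2 or 3.
carry:  0000000
        0100101
+       0001000
---------------
       00101101
(the carry out of the leftmost column, 0, becomes the leading bit)
Decimal check:
  0100101 = 32 + 4 + 1 = 37
  0001000 = 8
  37 + 8 = 45, and 00101101 = 32 + 8 + 4 + 1 = 45 ✓



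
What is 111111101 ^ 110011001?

XOR: 1 when bits differ
  111111101
^ 110011001
-----------
  001100100
Decimal: 509 ^ 409 = 100



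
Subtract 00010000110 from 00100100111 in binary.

Method 1 - Direct subtraction (column by column from the right: bit − bit − borrow-in; if negative, add 2 and borrow 1 from the next column):
borrow: 00100000000
        00100100111
-       00010000110
-------------------
        00010100001

Method 2 - Add two's complement:
Two's complement of 00010000110: invert → 11101111001, add 1 → 11101111010
  00100100111
+ 11101111010
-------------
 100010100001  (end carry out of the top bit = 1)
Discarding the end carry: 00010100001
Decimal check:
  00100100111 = 256 + 32 + 4 + 2 + 1 = 295
  00010000110 = 128 + 4 + 2 = 134
  295 - 134 = 161, and 00010100001 = 128 + 32 + 1 = 161 ✓



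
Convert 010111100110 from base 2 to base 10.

Sum of powers of 2 for each 1-bit:
2^1 + 2^2 + 2^5 + 2^6 + 2^7 + 2^8 + 2^10
= 2 + 4 + 32 + 64 + 128 + 256 + 1024
= 1510



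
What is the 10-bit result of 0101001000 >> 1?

Original: 0101001000 (decimal 328)
Shift right by 1 position
Drop the 1 low bit; fill with zero on the left
Result: 0010100100 (decimal 164)
Equivalent: 328 >> 1 = 328 ÷ 2^1 = 164



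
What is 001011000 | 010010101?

OR: 1 when either bit is 1
  001011000
| 010010101
-----------
  011011101
Decimal: 88 | 149 = 221



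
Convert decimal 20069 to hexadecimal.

Using repeated division by 16 (digits 10–15 are A–F):
20069 ÷ 16 = 1254 remainder 5
1254 ÷ 16 = 78 remainder 6
78 ÷ 16 = 4 remainder 14 (E)
4 ÷ 16 = 0 remainder 4
Reading remainders bottom to top: 4E65



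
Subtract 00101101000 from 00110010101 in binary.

Method 1 - Direct subtraction (column by column from the right: bit − bit − borrow-in; if negative, add 2 and borrow 1 from the next column):
borrow: 00011010000
        00110010101
-       00101101000
-------------------
        00000101101

Method 2 - Add two's complement:
Two's complement of 00101101000: invert → 11010010111, add 1 → 11010011000
  00110010101
+ 11010011000
-------------
 100000101101  (end carry out of the top bit = 1)
Discarding the end carry: 00000101101
Decimal check:
  00110010101 = 256 + 128 + 16 + 4 + 1 = 405
  00101101000 = 256 + 64 + 32 + 8 = 360
  405 - 360 = 45, and 00000101101 = 32 + 8 + 4 + 1 = 45 ✓



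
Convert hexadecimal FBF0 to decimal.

Expand by place value (powers of 16):
Digit values: F = 15, B = 11
FBF0 = 15 × 16^3 + 11 × 16^2 + 15 × 16^1 + 0 × 16^0
= 15 × 4096 + 11 × 256 + 15 × 16 + 0 × 1
= 61440 + 2816 + 240 + 0
= 64496



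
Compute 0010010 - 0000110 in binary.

Method 1 - Direct subtraction (column by column from the right: bit − bit − borrow-in; if negative, add 2 and borrow 1 from the next column):
borrow: 0011000
        0010010
-       0000110
---------------
        0001100

Method 2 - Add two's complement:
Two's complement of 0000110: invert → 1111001, add 1 → 1111010
  0010010
+ 1111010
---------
 10001100  (end carry out of the top bit = 1)
Discarding the end carry: 0001100
Decimal check:
  0010010 = 16 + 2 = 18
  0000110 = 4 + 2 = 6
  18 - 6 = 12, and 0001100 = 8 + 4 = 12 ✓



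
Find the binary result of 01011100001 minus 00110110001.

Method 1 - Direct subtraction (column by column from the right: bit − bit − borrow-in; if negative, add 2 and borrow 1 from the next column):
borrow: 01001100000
        01011100001
-       00110110001
-------------------
        00100110000

Method 2 - Add two's complement:
Two's complement of 00110110001: invert → 11001001110, add 1 → 11001001111
  01011100001
+ 11001001111
-------------
 100100110000  (end carry out of the top bit = 1)
Discarding the end carry: 00100110000
Decimal check:
  01011100001 = 512 + 128 + 64 + 32 + 1 = 737
  00110110001 = 256 + 128 + 32 + 16 + 1 = 433
  737 - 433 = 304, and 00100110000 = 256 + 32 + 16 = 304 ✓



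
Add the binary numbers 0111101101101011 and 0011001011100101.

Add column by column from the right: bit + bit + carry-in; write the sum mod 2, carry 1 when the sum is 2 or 3.
carry:  1110011111011110
        0111101101101011
+       0011001011100101
------------------------
       01010111001010000
(the carry out of the leftmost column, 0, becomes the leading bit)
Decimal check:
  0111101101101011 = 16384 + 8192 + 4096 + 2048 + 512 + 256 + 64 + 32 + 8 + 2 + 1 = 31595
  0011001011100101 = 8192 + 4096 + 512 + 128 + 64 + 32 + 4 + 1 = 13029
  31595 + 13029 = 44624, and 01010111001010000 = 32768 + 8192 + 2048 + 1024 + 512 + 64 + 16 = 44624 ✓



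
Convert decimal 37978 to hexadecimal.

Using repeated division by 16 (digits 10–15 are A–F):
37978 ÷ 16 = 2373 remainder 10 (A)
2373 ÷ 16 = 148 remainder 5
148 ÷ 16 = 9 remainder 4
9 ÷ 16 = 0 remainder 9
Reading remainders bottom to top: 945A



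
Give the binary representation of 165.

Using repeated division by 2:
165 ÷ 2 = 82 remainder 1
82 ÷ 2 = 41 remainder 0
41 ÷ 2 = 20 remainder 1
20 ÷ 2 = 10 remainder 0
10 ÷ 2 = 5 remainder 0
5 ÷ 2 = 2 remainder 1
2 ÷ 2 = 1 remainder 0
1 ÷ 2 = 0 remainder 1
Reading remainders bottom to top: 10100101



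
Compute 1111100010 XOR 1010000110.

XOR: 1 when bits differ
  1111100010
^ 1010000110
------------
  0101100100
Decimal: 994 ^ 646 = 356



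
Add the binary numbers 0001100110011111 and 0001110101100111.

Add column by column from the right: bit + bit + carry-in; write the sum mod 2, carry 1 when the sum is 2 or 3.
carry:  0011001111111110
        0001100110011111
+       0001110101100111
------------------------
       00011011100000110
(the carry out of the leftmost column, 0, becomes the leading bit)
Decimal check:
  0001100110011111 = 4096 + 2048 + 256 + 128 + 16 + 8 + 4 + 2 + 1 = 6559
  0001110101100111 = 4096 + 2048 + 1024 + 256 + 64 + 32 + 4 + 2 + 1 = 7527
  6559 + 7527 = 14086, and 00011011100000110 = 8192 + 4096 + 1024 + 512 + 256 + 4 + 2 = 14086 ✓



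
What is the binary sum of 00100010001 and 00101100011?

Add column by column from the right: bit + bit + carry-in; write the sum mod 2, carry 1 when the sum is 2 or 3.
carry:  01000000110
        00100010001
+       00101100011
-------------------
       001001110100
(the carry out of the leftmost column, 0, becomes the leading bit)
Decimal check:
  00100010001 = 256 + 16 + 1 = 273
  00101100011 = 256 + 64 + 32 + 2 + 1 = 355
  273 + 355 = 628, and 001001110100 = 512 + 64 + 32 + 16 + 4 = 628 ✓



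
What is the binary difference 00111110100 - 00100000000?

Method 1 - Direct subtraction (column by column from the right: bit − bit − borrow-in; if negative, add 2 and borrow 1 from the next column):
borrow: 00000000000
        00111110100
-       00100000000
-------------------
        00011110100

Method 2 - Add two's complement:
Two's complement of 00100000000: invert → 11011111111, add 1 → 11100000000
  00111110100
+ 11100000000
-------------
 100011110100  (end carry out of the top bit = 1)
Discarding the end carry: 00011110100
Decimal check:
  00111110100 = 256 + 128 + 64 + 32 + 16 + 4 = 500
  00100000000 = 256
  500 - 256 = 244, and 00011110100 = 128 + 64 + 32 + 16 + 4 = 244 ✓



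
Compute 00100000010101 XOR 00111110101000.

XOR: 1 when bits differ
  00100000010101
^ 00111110101000
----------------
  00011110111101
Decimal: 2069 ^ 4008 = 1981



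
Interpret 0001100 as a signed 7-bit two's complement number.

Binary: 0001100
Sign bit: 0 (non-negative)
Read directly as an unsigned value:
0001100 = 8 + 4 = 12
Value: 12



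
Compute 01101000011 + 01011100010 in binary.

Add column by column from the right: bit + bit + carry-in; write the sum mod 2, carry 1 when the sum is 2 or 3.
carry:  11110000100
        01101000011
+       01011100010
-------------------
       011000100101
(the carry out of the leftmost column, 0, becomes the leading bit)
Decimal check:
  01101000011 = 512 + 256 + 64 + 2 + 1 = 835
  01011100010 = 512 + 128 + 64 + 32 + 2 = 738
  835 + 738 = 1573, and 011000100101 = 1024 + 512 + 32 + 4 + 1 = 1573 ✓



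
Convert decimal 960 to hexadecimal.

Using repeated division by 16 (digits 10–15 are A–F):
960 ÷ 16 = 60 remainder 0
60 ÷ 16 = 3 remainder 12 (C)
3 ÷ 16 = 0 remainder 3
Reading remainders bottom to top: 3C0



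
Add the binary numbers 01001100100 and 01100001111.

Add column by column from the right: bit + bit + carry-in; write the sum mod 2, carry 1 when the sum is 2 or 3.
carry:  10000011000
        01001100100
+       01100001111
-------------------
       010101110011
(the carry out of the leftmost column, 0, becomes the leading bit)
Decimal check:
  01001100100 = 512 + 64 + 32 + 4 = 612
  01100001111 = 512 + 256 + 8 + 4 + 2 + 1 = 783
  612 + 783 = 1395, and 010101110011 = 1024 + 256 + 64 + 32 + 16 + 2 + 1 = 1395 ✓



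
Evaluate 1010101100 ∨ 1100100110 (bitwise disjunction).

OR: 1 when either bit is 1
  1010101100
| 1100100110
------------
  1110101110
Decimal: 684 | 806 = 942



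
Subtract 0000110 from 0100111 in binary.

Method 1 - Direct subtraction (column by column from the right: bit − bit − borrow-in; if negative, add 2 and borrow 1 from the next column):
borrow: 0000000
        0100111
-       0000110
---------------
        0100001

Method 2 - Add two's complement:
Two's complement of 0000110: invert → 1111001, add 1 → 1111010
  0100111
+ 1111010
---------
 10100001  (end carry out of the top bit = 1)
Discarding the end carry: 0100001
Decimal check:
  0100111 = 32 + 4 + 2 + 1 = 39
  0000110 = 4 + 2 = 6
  39 - 6 = 33, and 0100001 = 32 + 1 = 33 ✓



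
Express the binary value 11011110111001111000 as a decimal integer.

Sum of powers of 2 for each 1-bit:
2^3 + 2^4 + 2^5 + 2^6 + 2^9 + 2^10 + 2^11 + 2^13 + 2^14 + 2^15 + 2^16 + 2^18 + 2^19
= 8 + 16 + 32 + 64 + 512 + 1024 + 2048 + 8192 + 16384 + 32768 + 65536 + 262144 + 524288
= 913016



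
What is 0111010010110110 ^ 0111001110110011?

XOR: 1 when bits differ
  0111010010110110
^ 0111001110110011
------------------
  0000011100000101
Decimal: 29878 ^ 29619 = 1797



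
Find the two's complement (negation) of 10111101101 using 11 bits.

Original (sign bit 1, negative): 10111101101
Step 1 - Invert all bits: 01000010010
Step 2 - Add 1: 01000010011
Verification: 10111101101 + 01000010011 = 100000000000; discarding the end carry (carry out of the top bit) leaves the 11-bit value 00000000000, as required for x + (-x)



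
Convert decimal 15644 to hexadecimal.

Using repeated division by 16 (digits 10–15 are A–F):
15644 ÷ 16 = 977 remainder 12 (C)
977 ÷ 16 = 61 remainder 1
61 ÷ 16 = 3 remainder 13 (D)
3 ÷ 16 = 0 remainder 3
Reading remainders bottom to top: 3D1C



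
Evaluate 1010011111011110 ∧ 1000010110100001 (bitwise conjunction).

AND: 1 only when both bits are 1
  1010011111011110
& 1000010110100001
------------------
  1000010110000000
Decimal: 42974 & 34209 = 34176



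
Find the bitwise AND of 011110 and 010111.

AND: 1 only when both bits are 1
  011110
& 010111
--------
  010110
Decimal: 30 & 23 = 22



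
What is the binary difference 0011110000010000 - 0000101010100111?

Method 1 - Direct subtraction (column by column from the right: bit − bit − borrow-in; if negative, add 2 and borrow 1 from the next column):
borrow: 0000011111011110
        0011110000010000
-       0000101010100111
------------------------
        0011000101101001

Method 2 - Add two's complement:
Two's complement of 0000101010100111: invert → 1111010101011000, add 1 → 1111010101011001
  0011110000010000
+ 1111010101011001
------------------
 10011000101101001  (end carry out of the top bit = 1)
Discarding the end carry: 0011000101101001
Decimal check:
  0011110000010000 = 8192 + 4096 + 2048 + 1024 + 16 = 15376
  0000101010100111 = 2048 + 512 + 128 + 32 + 4 + 2 + 1 = 2727
  15376 - 2727 = 12649, and 0011000101101001 = 8192 + 4096 + 256 + 64 + 32 + 8 + 1 = 12649 ✓



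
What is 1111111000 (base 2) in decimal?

Sum of powers of 2 for each 1-bit:
2^3 + 2^4 + 2^5 + 2^6 + 2^7 + 2^8 + 2^9
= 8 + 16 + 32 + 64 + 128 + 256 + 512
= 1016



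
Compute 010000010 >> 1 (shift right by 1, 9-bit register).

Original: 010000010 (decimal 130)
Shift right by 1 position
Drop the 1 low bit; fill with zero on the left
Result: 001000001 (decimal 65)
Equivalent: 130 >> 1 = 130 ÷ 2^1 = 65



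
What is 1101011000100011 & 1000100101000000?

AND: 1 only when both bits are 1
  1101011000100011
& 1000100101000000
------------------
  1000000000000000
Decimal: 54819 & 35136 = 32768



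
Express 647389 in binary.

Using repeated division by 2:
647389 ÷ 2 = 323694 remainder 1
323694 ÷ 2 = 161847 remainder 0
161847 ÷ 2 = 80923 remainder 1
80923 ÷ 2 = 40461 remainder 1
40461 ÷ 2 = 20230 remainder 1
20230 ÷ 2 = 10115 remainder 0
10115 ÷ 2 = 5057 remainder 1
5057 ÷ 2 = 2528 remainder 1
2528 ÷ 2 = 1264 remainder 0
1264 ÷ 2 = 632 remainder 0
632 ÷ 2 = 316 remainder 0
316 ÷ 2 = 158 remainder 0
158 ÷ 2 = 79 remainder 0
79 ÷ 2 = 39 remainder 1
39 ÷ 2 = 19 remainder 1
19 ÷ 2 = 9 remainder 1
9 ÷ 2 = 4 remainder 1
4 ÷ 2 = 2 remainder 0
2 ÷ 2 = 1 remainder 0
1 ÷ 2 = 0 remainder 1
Reading remainders bottom to top: 10011110000011011101



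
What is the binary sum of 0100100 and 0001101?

Add column by column from the right: bit + bit + carry-in; write the sum mod 2, carry 1 when the sum is 2 or 3.
carry:  0011000
        0100100
+       0001101
---------------
       00110001
(the carry out of the leftmost column, 0, becomes the leading bit)
Decimal check:
  0100100 = 32 + 4 = 36
  0001101 = 8 + 4 + 1 = 13
  36 + 13 = 49, and 00110001 = 32 + 16 + 1 = 49 ✓



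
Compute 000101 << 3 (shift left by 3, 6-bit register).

Original: 000101 (decimal 5)
Shift left by 3 positions
Append 3 zeros on the right
Result: 101000 (decimal 40)
Equivalent: 5 << 3 = 5 × 2^3 = 40



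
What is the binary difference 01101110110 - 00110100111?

Method 1 - Direct subtraction (column by column from the right: bit − bit − borrow-in; if negative, add 2 and borrow 1 from the next column):
borrow: 01100011110
        01101110110
-       00110100111
-------------------
        00111001111

Method 2 - Add two's complement:
Two's complement of 00110100111: invert → 11001011000, add 1 → 11001011001
  01101110110
+ 11001011001
-------------
 100111001111  (end carry out of the top bit = 1)
Discarding the end carry: 00111001111
Decimal check:
  01101110110 = 512 + 256 + 64 + 32 + 16 + 4 + 2 = 886
  00110100111 = 256 + 128 + 32 + 4 + 2 + 1 = 423
  886 - 423 = 463, and 00111001111 = 256 + 128 + 64 + 8 + 4 + 2 + 1 = 463 ✓



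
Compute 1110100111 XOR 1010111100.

XOR: 1 when bits differ
  1110100111
^ 1010111100
------------
  0100011011
Decimal: 935 ^ 700 = 283



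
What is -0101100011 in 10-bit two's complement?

Original: 0101100011
Step 1 - Invert all bits: 1010011100
Step 2 - Add 1: 1010011101
Verification: 0101100011 + 1010011101 = 10000000000; discarding the end carry (carry out of the top bit) leaves the 10-bit value 0000000000, as required for x + (-x)



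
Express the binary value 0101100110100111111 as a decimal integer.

Sum of powers of 2 for each 1-bit:
2^0 + 2^1 + 2^2 + 2^3 + 2^4 + 2^5 + 2^8 + 2^10 + 2^11 + 2^14 + 2^15 + 2^17
= 1 + 2 + 4 + 8 + 16 + 32 + 256 + 1024 + 2048 + 16384 + 32768 + 131072
= 183615



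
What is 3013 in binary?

Using repeated division by 2:
3013 ÷ 2 = 1506 remainder 1
1506 ÷ 2 = 753 remainder 0
753 ÷ 2 = 376 remainder 1
376 ÷ 2 = 188 remainder 0
188 ÷ 2 = 94 remainder 0
94 ÷ 2 = 47 remainder 0
47 ÷ 2 = 23 remainder 1
23 ÷ 2 = 11 remainder 1
11 ÷ 2 = 5 remainder 1
5 ÷ 2 = 2 remainder 1
2 ÷ 2 = 1 remainder 0
1 ÷ 2 = 0 remainder 1
Reading remainders bottom to top: 101111000101



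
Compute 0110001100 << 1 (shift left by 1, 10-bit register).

Original: 0110001100 (decimal 396)
Shift left by 1 position
Append 1 zero on the right
Result: 1100011000 (decimal 792)
Equivalent: 396 << 1 = 396 × 2^1 = 792



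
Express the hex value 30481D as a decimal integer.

Expand by place value (powers of 16):
Digit values: D = 13
30481D = 3 × 16^5 + 0 × 16^4 + 4 × 16^3 + 8 × 16^2 + 1 × 16^1 + 13 × 16^0
= 3 × 1048576 + 0 × 65536 + 4 × 4096 + 8 × 256 + 1 × 16 + 13 × 1
= 3145728 + 0 + 16384 + 2048 + 16 + 13
= 3164189



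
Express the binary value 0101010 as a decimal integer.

Sum of powers of 2 for each 1-bit:
2^1 + 2^3 + 2^5
= 2 + 8 + 32
= 42



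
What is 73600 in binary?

Using repeated division by 2:
73600 ÷ 2 = 36800 remainder 0
36800 ÷ 2 = 18400 remainder 0
18400 ÷ 2 = 9200 remainder 0
9200 ÷ 2 = 4600 remainder 0
4600 ÷ 2 = 2300 remainder 0
2300 ÷ 2 = 1150 remainder 0
1150 ÷ 2 = 575 remainder 0
575 ÷ 2 = 287 remainder 1
287 ÷ 2 = 143 remainder 1
143 ÷ 2 = 71 remainder 1
71 ÷ 2 = 35 remainder 1
35 ÷ 2 = 17 remainder 1
17 ÷ 2 = 8 remainder 1
8 ÷ 2 = 4 remainder 0
4 ÷ 2 = 2 remainder 0
2 ÷ 2 = 1 remainder 0
1 ÷ 2 = 0 remainder 1
Reading remainders bottom to top: 10001111110000000



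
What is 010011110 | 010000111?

OR: 1 when either bit is 1
  010011110
| 010000111
-----------
  010011111
Decimal: 158 | 135 = 159



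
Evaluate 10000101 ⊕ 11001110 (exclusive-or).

XOR: 1 when bits differ
  10000101
^ 11001110
----------
  01001011
Decimal: 133 ^ 206 = 75



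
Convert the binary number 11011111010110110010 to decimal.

Sum of powers of 2 for each 1-bit:
2^1 + 2^4 + 2^5 + 2^7 + 2^8 + 2^10 + 2^12 + 2^13 + 2^14 + 2^15 + 2^16 + 2^18 + 2^19
= 2 + 16 + 32 + 128 + 256 + 1024 + 4096 + 8192 + 16384 + 32768 + 65536 + 262144 + 524288
= 914866



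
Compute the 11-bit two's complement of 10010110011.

Original (sign bit 1, negative): 10010110011
Step 1 - Invert all bits: 01101001100
Step 2 - Add 1: 01101001101
Verification: 10010110011 + 01101001101 = 100000000000; discarding the end carry (carry out of the top bit) leaves the 11-bit value 00000000000, as required for x + (-x)



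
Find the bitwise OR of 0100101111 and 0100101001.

OR: 1 when either bit is 1
  0100101111
| 0100101001
------------
  0100101111
Decimal: 303 | 297 = 303



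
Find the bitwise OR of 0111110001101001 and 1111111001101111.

OR: 1 when either bit is 1
  0111110001101001
| 1111111001101111
------------------
  1111111001101111
Decimal: 31849 | 65135 = 65135



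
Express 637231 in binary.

Using repeated division by 2:
637231 ÷ 2 = 318615 remainder 1
318615 ÷ 2 = 159307 remainder 1
159307 ÷ 2 = 79653 remainder 1
79653 ÷ 2 = 39826 remainder 1
39826 ÷ 2 = 19913 remainder 0
19913 ÷ 2 = 9956 remainder 1
9956 ÷ 2 = 4978 remainder 0
4978 ÷ 2 = 2489 remainder 0
2489 ÷ 2 = 1244 remainder 1
1244 ÷ 2 = 622 remainder 0
622 ÷ 2 = 311 remainder 0
311 ÷ 2 = 155 remainder 1
155 ÷ 2 = 77 remainder 1
77 ÷ 2 = 38 remainder 1
38 ÷ 2 = 19 remainder 0
19 ÷ 2 = 9 remainder 1
9 ÷ 2 = 4 remainder 1
4 ÷ 2 = 2 remainder 0
2 ÷ 2 = 1 remainder 0
1 ÷ 2 = 0 remainder 1
Reading remainders bottom to top: 10011011100100101111



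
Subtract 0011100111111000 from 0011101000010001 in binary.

Method 1 - Direct subtraction (column by column from the right: bit − bit − borrow-in; if negative, add 2 and borrow 1 from the next column):
borrow: 0000001111110000
        0011101000010001
-       0011100111111000
------------------------
        0000000000011001

Method 2 - Add two's complement:
Two's complement of 0011100111111000: invert → 1100011000000111, add 1 → 1100011000001000
  0011101000010001
+ 1100011000001000
------------------
 10000000000011001  (end carry out of the top bit = 1)
Discarding the end carry: 0000000000011001
Decimal check:
  0011101000010001 = 8192 + 4096 + 2048 + 512 + 16 + 1 = 14865
  0011100111111000 = 8192 + 4096 + 2048 + 256 + 128 + 64 + 32 + 16 + 8 = 14840
  14865 - 14840 = 25, and 0000000000011001 = 16 + 8 + 1 = 25 ✓



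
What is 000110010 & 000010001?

AND: 1 only when both bits are 1
  000110010
& 000010001
-----------
  000010000
Decimal: 50 & 17 = 16



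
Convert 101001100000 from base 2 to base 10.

Sum of powers of 2 for each 1-bit:
2^5 + 2^6 + 2^9 + 2^11
= 32 + 64 + 512 + 2048
= 2656



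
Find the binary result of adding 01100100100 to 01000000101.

Add column by column from the right: bit + bit + carry-in; write the sum mod 2, carry 1 when the sum is 2 or 3.
carry:  10000001000
        01100100100
+       01000000101
-------------------
       010100101001
(the carry out of the leftmost column, 0, becomes the leading bit)
Decimal check:
  01100100100 = 512 + 256 + 32 + 4 = 804
  01000000101 = 512 + 4 + 1 = 517
  804 + 517 = 1321, and 010100101001 = 1024 + 256 + 32 + 8 + 1 = 1321 ✓



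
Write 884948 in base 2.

Using repeated division by 2:
884948 ÷ 2 = 442474 remainder 0
442474 ÷ 2 = 221237 remainder 0
221237 ÷ 2 = 110618 remainder 1
110618 ÷ 2 = 55309 remainder 0
55309 ÷ 2 = 27654 remainder 1
27654 ÷ 2 = 13827 remainder 0
13827 ÷ 2 = 6913 remainder 1
6913 ÷ 2 = 3456 remainder 1
3456 ÷ 2 = 1728 remainder 0
1728 ÷ 2 = 864 remainder 0
864 ÷ 2 = 432 remainder 0
432 ÷ 2 = 216 remainder 0
216 ÷ 2 = 108 remainder 0
108 ÷ 2 = 54 remainder 0
54 ÷ 2 = 27 remainder 0
27 ÷ 2 = 13 remainder 1
13 ÷ 2 = 6 remainder 1
6 ÷ 2 = 3 remainder 0
3 ÷ 2 = 1 remainder 1
1 ÷ 2 = 0 remainder 1
Reading remainders bottom to top: 11011000000011010100



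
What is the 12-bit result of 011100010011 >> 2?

Original: 011100010011 (decimal 1811)
Shift right by 2 positions
Drop the 2 low bits; fill with zeros on the left
Result: 000111000100 (decimal 452)
Equivalent: 1811 >> 2 = 1811 ÷ 2^2 = 452



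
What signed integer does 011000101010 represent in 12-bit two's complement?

Binary: 011000101010
Sign bit: 0 (non-negative)
Read directly as an unsigned value:
011000101010 = 1024 + 512 + 32 + 8 + 2 = 1578
Value: 1578



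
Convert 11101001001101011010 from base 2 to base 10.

Sum of powers of 2 for each 1-bit:
2^1 + 2^3 + 2^4 + 2^6 + 2^8 + 2^9 + 2^12 + 2^15 + 2^17 + 2^18 + 2^19
= 2 + 8 + 16 + 64 + 256 + 512 + 4096 + 32768 + 131072 + 262144 + 524288
= 955226



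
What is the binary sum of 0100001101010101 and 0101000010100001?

Add column by column from the right: bit + bit + carry-in; write the sum mod 2, carry 1 when the sum is 2 or 3.
carry:  1000000000000010
        0100001101010101
+       0101000010100001
------------------------
       01001001111110110
(the carry out of the leftmost column, 0, becomes the leading bit)
Decimal check:
  0100001101010101 = 16384 + 512 + 256 + 64 + 16 + 4 + 1 = 17237
  0101000010100001 = 16384 + 4096 + 128 + 32 + 1 = 20641
  17237 + 20641 = 37878, and 01001001111110110 = 32768 + 4096 + 512 + 256 + 128 + 64 + 32 + 16 + 4 + 2 = 37878 ✓



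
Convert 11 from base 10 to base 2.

Using repeated division by 2:
11 ÷ 2 = 5 remainder 1
5 ÷ 2 = 2 remainder 1
2 ÷ 2 = 1 remainder 0
1 ÷ 2 = 0 remainder 1
Reading remainders bottom to top: 1011



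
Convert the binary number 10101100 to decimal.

Sum of powers of 2 for each 1-bit:
2^2 + 2^3 + 2^5 + 2^7
= 4 + 8 + 32 + 128
= 172



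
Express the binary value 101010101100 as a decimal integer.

Sum of powers of 2 for each 1-bit:
2^2 + 2^3 + 2^5 + 2^7 + 2^9 + 2^11
= 4 + 8 + 32 + 128 + 512 + 2048
= 2732



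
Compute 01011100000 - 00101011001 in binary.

Method 1 - Direct subtraction (column by column from the right: bit − bit − borrow-in; if negative, add 2 and borrow 1 from the next column):
borrow: 01000111110
        01011100000
-       00101011001
-------------------
        00110000111

Method 2 - Add two's complement:
Two's complement of 00101011001: invert → 11010100110, add 1 → 11010100111
  01011100000
+ 11010100111
-------------
 100110000111  (end carry out of the top bit = 1)
Discarding the end carry: 00110000111
Decimal check:
  01011100000 = 512 + 128 + 64 + 32 = 736
  00101011001 = 256 + 64 + 16 + 8 + 1 = 345
  736 - 345 = 391, and 00110000111 = 256 + 128 + 4 + 2 + 1 = 391 ✓



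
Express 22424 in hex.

Using repeated division by 16 (digits 10–15 are A–F):
22424 ÷ 16 = 1401 remainder 8
1401 ÷ 16 = 87 remainder 9
87 ÷ 16 = 5 remainder 7
5 ÷ 16 = 0 remainder 5
Reading remainders bottom to top: 5798



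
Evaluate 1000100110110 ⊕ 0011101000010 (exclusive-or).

XOR: 1 when bits differ
  1000100110110
^ 0011101000010
---------------
  1011001110100
Decimal: 4406 ^ 1858 = 5748



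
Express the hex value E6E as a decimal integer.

Expand by place value (powers of 16):
Digit values: E = 14
E6E = 14 × 16^2 + 6 × 16^1 + 14 × 16^0
= 14 × 256 + 6 × 16 + 14 × 1
= 3584 + 96 + 14
= 3694



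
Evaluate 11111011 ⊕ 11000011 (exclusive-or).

XOR: 1 when bits differ
  11111011
^ 11000011
----------
  00111000
Decimal: 251 ^ 195 = 56



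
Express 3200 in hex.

Using repeated division by 16 (digits 10–15 are A–F):
3200 ÷ 16 = 200 remainder 0
200 ÷ 16 = 12 remainder 8
12 ÷ 16 = 0 remainder 12 (C)
Reading remainders bottom to top: C80



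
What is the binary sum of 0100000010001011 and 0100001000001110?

Add column by column from the right: bit + bit + carry-in; write the sum mod 2, carry 1 when the sum is 2 or 3.
carry:  1000000000011100
        0100000010001011
+       0100001000001110
------------------------
       01000001010011001
(the carry out of the leftmost column, 0, becomes the leading bit)
Decimal check:
  0100000010001011 = 16384 + 128 + 8 + 2 + 1 = 16523
  0100001000001110 = 16384 + 512 + 8 + 4 + 2 = 16910
  16523 + 16910 = 33433, and 01000001010011001 = 32768 + 512 + 128 + 16 + 8 + 1 = 33433 ✓



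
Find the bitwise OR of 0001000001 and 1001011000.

OR: 1 when either bit is 1
  0001000001
| 1001011000
------------
  1001011001
Decimal: 65 | 600 = 601



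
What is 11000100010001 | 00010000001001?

OR: 1 when either bit is 1
  11000100010001
| 00010000001001
----------------
  11010100011001
Decimal: 12561 | 1033 = 13593



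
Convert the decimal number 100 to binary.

Using repeated division by 2:
100 ÷ 2 = 50 remainder 0
50 ÷ 2 = 25 remainder 0
25 ÷ 2 = 12 remainder 1
12 ÷ 2 = 6 remainder 0
6 ÷ 2 = 3 remainder 0
3 ÷ 2 = 1 remainder 1
1 ÷ 2 = 0 remainder 1
Reading remainders bottom to top: 1100100



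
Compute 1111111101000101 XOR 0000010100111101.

XOR: 1 when bits differ
  1111111101000101
^ 0000010100111101
------------------
  1111101001111000
Decimal: 65349 ^ 1341 = 64120



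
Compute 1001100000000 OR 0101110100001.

OR: 1 when either bit is 1
  1001100000000
| 0101110100001
---------------
  1101110100001
Decimal: 4864 | 2977 = 7073



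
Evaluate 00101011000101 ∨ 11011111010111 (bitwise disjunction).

OR: 1 when either bit is 1
  00101011000101
| 11011111010111
----------------
  11111111010111
Decimal: 2757 | 14295 = 16343



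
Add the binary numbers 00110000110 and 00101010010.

Add column by column from the right: bit + bit + carry-in; write the sum mod 2, carry 1 when the sum is 2 or 3.
carry:  01000001100
        00110000110
+       00101010010
-------------------
       001011011000
(the carry out of the leftmost column, 0, becomes the leading bit)
Decimal check:
  00110000110 = 256 + 128 + 4 + 2 = 390
  00101010010 = 256 + 64 + 16 + 2 = 338
  390 + 338 = 728, and 001011011000 = 512 + 128 + 64 + 16 + 8 = 728 ✓



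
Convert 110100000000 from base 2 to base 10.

Sum of powers of 2 for each 1-bit:
2^8 + 2^10 + 2^11
= 256 + 1024 + 2048
= 3328



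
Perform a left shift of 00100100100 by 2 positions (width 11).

Original: 00100100100 (decimal 292)
Shift left by 2 positions
Append 2 zeros on the right
Result: 10010010000 (decimal 1168)
Equivalent: 292 << 2 = 292 × 2^2 = 1168



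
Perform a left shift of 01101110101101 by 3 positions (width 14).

Original: 01101110101101 (decimal 7085)
Shift left by 3 positions
Append 3 zeros on the right and drop the 3 high bits that overflow the 14-bit width
Result: 01110101101000 (decimal 7528)
Equivalent: 7085 << 3 = 7085 × 2^3 = 56680, truncated to 14 bits = 7528



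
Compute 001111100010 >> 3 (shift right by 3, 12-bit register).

Original: 001111100010 (decimal 994)
Shift right by 3 positions
Drop the 3 low bits; fill with zeros on the left
Result: 000001111100 (decimal 124)
Equivalent: 994 >> 3 = 994 ÷ 2^3 = 124



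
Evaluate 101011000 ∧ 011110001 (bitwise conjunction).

AND: 1 only when both bits are 1
  101011000
& 011110001
-----------
  001010000
Decimal: 344 & 241 = 80



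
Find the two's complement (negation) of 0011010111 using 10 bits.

Original: 0011010111
Step 1 - Invert all bits: 1100101000
Step 2 - Add 1: 1100101001
Verification: 0011010111 + 1100101001 = 10000000000; discarding the end carry (carry out of the top bit) leaves the 10-bit value 0000000000, as required for x + (-x)



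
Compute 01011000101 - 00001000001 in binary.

Method 1 - Direct subtraction (column by column from the right: bit − bit − borrow-in; if negative, add 2 and borrow 1 from the next column):
borrow: 00000000000
        01011000101
-       00001000001
-------------------
        01010000100

Method 2 - Add two's complement:
Two's complement of 00001000001: invert → 11110111110, add 1 → 11110111111
  01011000101
+ 11110111111
-------------
 101010000100  (end carry out of the top bit = 1)
Discarding the end carry: 01010000100
Decimal check:
  01011000101 = 512 + 128 + 64 + 4 + 1 = 709
  00001000001 = 64 + 1 = 65
  709 - 65 = 644, and 01010000100 = 512 + 128 + 4 = 644 ✓



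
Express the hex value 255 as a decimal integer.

Expand by place value (powers of 16):
255 = 2 × 16^2 + 5 × 16^1 + 5 × 16^0
= 2 × 256 + 5 × 16 + 5 × 1
= 512 + 80 + 5
= 597



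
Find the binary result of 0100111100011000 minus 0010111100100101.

Method 1 - Direct subtraction (column by column from the right: bit − bit − borrow-in; if negative, add 2 and borrow 1 from the next column):
borrow: 0111111111001110
        0100111100011000
-       0010111100100101
------------------------
        0001111111110011

Method 2 - Add two's complement:
Two's complement of 0010111100100101: invert → 1101000011011010, add 1 → 1101000011011011
  0100111100011000
+ 1101000011011011
------------------
 10001111111110011  (end carry out of the top bit = 1)
Discarding the end carry: 0001111111110011
Decimal check:
  0100111100011000 = 16384 + 2048 + 1024 + 512 + 256 + 16 + 8 = 20248
  0010111100100101 = 8192 + 2048 + 1024 + 512 + 256 + 32 + 4 + 1 = 12069
  20248 - 12069 = 8179, and 0001111111110011 = 4096 + 2048 + 1024 + 512 + 256 + 128 + 64 + 32 + 16 + 2 + 1 = 8179 ✓



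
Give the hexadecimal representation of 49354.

Using repeated division by 16 (digits 10–15 are A–F):
49354 ÷ 16 = 3084 remainder 10 (A)
3084 ÷ 16 = 192 remainder 12 (C)
192 ÷ 16 = 12 remainder 0
12 ÷ 16 = 0 remainder 12 (C)
Reading remainders bottom to top: C0CA

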